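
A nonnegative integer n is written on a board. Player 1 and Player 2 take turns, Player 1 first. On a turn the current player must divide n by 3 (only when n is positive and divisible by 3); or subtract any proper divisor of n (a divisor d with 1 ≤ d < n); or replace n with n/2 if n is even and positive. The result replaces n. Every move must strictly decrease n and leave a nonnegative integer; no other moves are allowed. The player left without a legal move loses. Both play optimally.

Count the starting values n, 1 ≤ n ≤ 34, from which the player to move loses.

13

Label each position W (a win for the player to move) or L (a loss). A position with no legal move is L; any other position is W exactly when some move reaches an L, and L when every move reaches a W.
n=0: no move → L
n=1: no move → L
n=2: reaches L-position 1 → W
n=3: reaches L-position 1 → W
n=4: only reaches 2(W), 3(W), all W → L
n=5: reaches L-position 4 → W
n=6: reaches L-position 4 → W
n=7: only reaches 6(W), which is W → L
n=8: reaches L-position 4 → W
n=9: only reaches 3(W), 6(W), 8(W), all W → L
n=10: reaches L-position 9 → W
n=11: only reaches 10(W), which is W → L
n=12: reaches L-position 4 → W
n=13: only reaches 12(W), which is W → L
n=14: reaches L-position 7 → W
n=15: only reaches 5(W), 10(W), 12(W), 14(W), all W → L
n=16: reaches L-position 15 → W
n=17: only reaches 16(W), which is W → L
n=18: reaches L-position 9 → W
n=19: only reaches 18(W), which is W → L
n=20: reaches L-position 15 → W
n=21: reaches L-position 7 → W
n=22: reaches L-position 11 → W
n=23: only reaches 22(W), which is W → L
n=24: reaches L-position 23 → W
n=25: only reaches 20(W), 24(W), all W → L
n=26: reaches L-position 13 → W
n=27: reaches L-position 9 → W
n=28: only reaches 14(W), 21(W), 24(W), 26(W), 27(W), all W → L
n=29: reaches L-position 28 → W
n=30: reaches L-position 15 → W
n=31: only reaches 30(W), which is W → L
n=32: reaches L-position 28 → W
n=33: reaches L-position 11 → W
n=34: reaches L-position 17 → W
L entries with 1 ≤ n ≤ 34 (n=0 is outside the asked range and is not counted): n = 1, 4, 7, 9, 11, 13, 15, 17, 19, 23, 25, 28, 31; that makes 13.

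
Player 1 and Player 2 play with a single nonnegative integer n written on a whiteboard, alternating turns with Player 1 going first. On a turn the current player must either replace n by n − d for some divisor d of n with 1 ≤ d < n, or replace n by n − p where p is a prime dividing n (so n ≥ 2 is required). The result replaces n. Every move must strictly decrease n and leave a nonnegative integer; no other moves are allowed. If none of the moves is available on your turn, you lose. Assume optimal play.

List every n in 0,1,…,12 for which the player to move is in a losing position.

Work bottom-up. With no move the player to move loses. Otherwise the position is W if at least one move leads to an L position for the opponent, and L if every move leads to a W.
n=0: no move → L
n=1: no move → L
n=2: reaches L-position 0 → W
n=3: reaches L-position 0 → W
n=4: only reaches 2(W), 3(W), all W → L
n=5: reaches L-position 0 → W
n=6: reaches L-position 4 → W
n=7: reaches L-position 0 → W
n=8: reaches L-position 4 → W
n=9: only reaches 6(W), 8(W), all W → L
n=10: reaches L-position 9 → W
n=11: reaches L-position 0 → W
n=12: reaches L-position 9 → W
The losing starting values of n are exactly the entries labelled L in this table (4 of them).

0, 1, 4, 9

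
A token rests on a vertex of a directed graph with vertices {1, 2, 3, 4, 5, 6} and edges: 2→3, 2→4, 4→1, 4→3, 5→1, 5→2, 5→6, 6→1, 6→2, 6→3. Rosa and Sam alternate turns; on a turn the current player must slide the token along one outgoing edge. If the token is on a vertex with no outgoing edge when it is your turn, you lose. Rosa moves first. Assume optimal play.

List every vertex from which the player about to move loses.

Work bottom-up. With no move the player to move loses. Otherwise the position is W if at least one move leads to an L position for the opponent, and L if every move leads to a W.
Every edge goes from a vertex to one that appears earlier in the order 1, 3, 4, 2, 6, 5, so processing vertices in that order labels each vertex after all of its successors.
1: no outgoing edge → L
3: no outgoing edge → L
4: W (go to 3, an L position)
2: W (go to 3, an L position)
6: W (go to 3, an L position)
5: W (go to 1, an L position)
Reading off the rows marked L gives the requested list; there are 2 such vertices.

1, 3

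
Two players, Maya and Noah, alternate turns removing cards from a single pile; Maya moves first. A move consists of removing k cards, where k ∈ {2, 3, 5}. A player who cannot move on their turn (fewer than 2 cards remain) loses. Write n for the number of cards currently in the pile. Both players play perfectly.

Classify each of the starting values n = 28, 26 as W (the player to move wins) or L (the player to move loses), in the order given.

28: L, 26: W

Compute win/loss labels from the base case upward. A position with no move is L. Any other position is W if it can reach an L in one move, else L.
n=0: no move → L
n=1: no move → L
n=2: W (go to 0, an L position)
n=3: W (go to 1, an L position)
n=4: W (go to 1, an L position)
n=5: W (go to 0, an L position)
n=6: W (go to 1, an L position)
n=7: L (options 5(W), 4(W), 2(W) are all W)
n=8: L (options 6(W), 5(W), 3(W) are all W)
n=9: W (go to 7, an L position)
n=10: W (go to 8, an L position)
n=11: W (go to 8, an L position)
n=12: W (go to 7, an L position)
n=13: W (go to 8, an L position)
n=14: L (options 12(W), 11(W), 9(W) are all W)
n=15: L (options 13(W), 12(W), 10(W) are all W)
n=16: W (go to 14, an L position)
n=17: W (go to 15, an L position)
n=18: W (go to 15, an L position)
n=19: W (go to 14, an L position)
n=20: W (go to 15, an L position)
n=21: L (options 19(W), 18(W), 16(W) are all W)
n=22: L (options 20(W), 19(W), 17(W) are all W)
n=23: W (go to 21, an L position)
n=24: W (go to 22, an L position)
n=25: W (go to 22, an L position)
n=26: W (go to 21, an L position)
n=27: W (go to 22, an L position)
n=28: L (options 26(W), 25(W), 23(W) are all W)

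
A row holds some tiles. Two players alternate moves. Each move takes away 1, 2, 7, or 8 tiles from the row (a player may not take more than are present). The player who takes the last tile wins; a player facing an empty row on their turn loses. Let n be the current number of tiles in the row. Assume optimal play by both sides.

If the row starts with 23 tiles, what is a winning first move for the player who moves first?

Label each position W (a win for the player to move) or L (a loss). A position with no legal move is L; any other position is W exactly when some move reaches an L, and L when every move reaches a W.
n=0: no move → L
n=1: →0(L), so W
n=2: →0(L), so W
n=3: →2(W), 1(W) — all W, so L
n=4: →3(L), so W
n=5: →3(L), so W
n=6: →5(W), 4(W) — all W, so L
n=7: →6(L), so W
n=8: →6(L), so W
n=9: →8(W), 7(W), 2(W), 1(W) — all W, so L
n=10: →9(L), so W
n=11: →9(L), so W
n=12: →11(W), 10(W), 5(W), 4(W) — all W, so L
n=13: →12(L), so W
n=14: →12(L), so W
n=15: →14(W), 13(W), 8(W), 7(W) — all W, so L
n=16: →15(L), so W
n=17: →15(L), so W
n=18: →17(W), 16(W), 11(W), 10(W) — all W, so L
n=19: →18(L), so W
n=20: →18(L), so W
n=21: →20(W), 19(W), 14(W), 13(W) — all W, so L
n=22: →21(L), so W
n=23: →21(L), so W
From 23, the L positions reachable in one move are: 21, 15. Any move reaching one of these is winning.

Remove 2, leaving 21.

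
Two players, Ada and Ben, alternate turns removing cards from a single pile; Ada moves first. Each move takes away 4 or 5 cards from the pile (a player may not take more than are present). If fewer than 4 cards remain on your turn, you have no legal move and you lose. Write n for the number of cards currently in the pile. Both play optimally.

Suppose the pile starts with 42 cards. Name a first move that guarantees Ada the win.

Use the standard recursion: the mover loses at a terminal position; elsewhere, the mover wins exactly when some move hands the opponent an L position.
n=0: no move → L
n=1: no move → L
n=2: no move → L
n=3: no move → L
n=4: W (go to 0, an L position)
n=5: W (go to 1, an L position)
n=6: W (go to 2, an L position)
n=7: W (go to 3, an L position)
n=8: W (go to 3, an L position)
n=9: L (options 5(W), 4(W) are all W)
n=10: L (options 6(W), 5(W) are all W)
n=11: L (options 7(W), 6(W) are all W)
n=12: L (options 8(W), 7(W) are all W)
n=13: W (go to 9, an L position)
n=14: W (go to 10, an L position)
n=15: W (go to 11, an L position)
n=16: W (go to 12, an L position)
n=17: W (go to 12, an L position)
n=18: L (options 14(W), 13(W) are all W)
n=19: L (options 15(W), 14(W) are all W)
n=20: L (options 16(W), 15(W) are all W)
n=21: L (options 17(W), 16(W) are all W)
n=22: W (go to 18, an L position)
n=23: W (go to 19, an L position)
n=24: W (go to 20, an L position)
n=25: W (go to 21, an L position)
n=26: W (go to 21, an L position)
n=27: L (options 23(W), 22(W) are all W)
n=28: L (options 24(W), 23(W) are all W)
n=29: L (options 25(W), 24(W) are all W)
n=30: L (options 26(W), 25(W) are all W)
n=31: W (go to 27, an L position)
n=32: W (go to 28, an L position)
n=33: W (go to 29, an L position)
n=34: W (go to 30, an L position)
n=35: W (go to 30, an L position)
n=36: L (options 32(W), 31(W) are all W)
n=37: L (options 33(W), 32(W) are all W)
n=38: L (options 34(W), 33(W) are all W)
n=39: L (options 35(W), 34(W) are all W)
n=40: W (go to 36, an L position)
n=41: W (go to 37, an L position)
n=42: W (go to 38, an L position)
From 42, the L positions reachable in one move are: 38, 37. Any move reaching one of these is winning.

Remove 4, leaving 38.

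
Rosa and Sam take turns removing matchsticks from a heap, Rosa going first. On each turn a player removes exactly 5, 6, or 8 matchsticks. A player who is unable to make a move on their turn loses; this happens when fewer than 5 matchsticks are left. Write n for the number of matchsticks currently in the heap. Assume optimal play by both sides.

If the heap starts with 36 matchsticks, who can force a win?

Label each position W (a win for the player to move) or L (a loss). A position with no legal move is L; any other position is W exactly when some move reaches an L, and L when every move reaches a W.
n=0: no move → L
n=1: no move → L
n=2: no move → L
n=3: no move → L
n=4: no move → L
n=5: W (go to 0, an L position)
n=6: W (go to 1, an L position)
n=7: W (go to 2, an L position)
n=8: W (go to 3, an L position)
n=9: W (go to 4, an L position)
n=10: W (go to 4, an L position)
n=11: W (go to 3, an L position)
n=12: W (go to 4, an L position)
n=13: L (options 8(W), 7(W), 5(W) are all W)
n=14: L (options 9(W), 8(W), 6(W) are all W)
n=15: L (options 10(W), 9(W), 7(W) are all W)
n=16: L (options 11(W), 10(W), 8(W) are all W)
n=17: L (options 12(W), 11(W), 9(W) are all W)
n=18: W (go to 13, an L position)
n=19: W (go to 14, an L position)
n=20: W (go to 15, an L position)
n=21: W (go to 16, an L position)
n=22: W (go to 17, an L position)
n=23: W (go to 17, an L position)
n=24: W (go to 16, an L position)
n=25: W (go to 17, an L position)
n=26: L (options 21(W), 20(W), 18(W) are all W)
n=27: L (options 22(W), 21(W), 19(W) are all W)
n=28: L (options 23(W), 22(W), 20(W) are all W)
n=29: L (options 24(W), 23(W), 21(W) are all W)
n=30: L (options 25(W), 24(W), 22(W) are all W)
n=31: W (go to 26, an L position)
n=32: W (go to 27, an L position)
n=33: W (go to 28, an L position)
n=34: W (go to 29, an L position)
n=35: W (go to 30, an L position)
n=36: W (go to 30, an L position)
The starting position 36 is W: Rosa should remove 6, leaving 30, handing over an L position.

Rosa wins.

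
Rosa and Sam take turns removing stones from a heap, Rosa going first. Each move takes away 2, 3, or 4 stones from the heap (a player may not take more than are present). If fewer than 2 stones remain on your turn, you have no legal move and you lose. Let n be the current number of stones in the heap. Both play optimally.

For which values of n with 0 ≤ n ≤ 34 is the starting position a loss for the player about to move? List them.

Label each position W (a win for the player to move) or L (a loss). A position with no legal move is L; any other position is W exactly when some move reaches an L, and L when every move reaches a W.
n=0: no move → L
n=1: no move → L
n=2: →0(L), so W
n=3: →1(L), so W
n=4: →1(L), so W
n=5: →1(L), so W
n=6: →4(W), 3(W), 2(W) — all W, so L
n=7: →5(W), 4(W), 3(W) — all W, so L
n=8: →6(L), so W
n=9: →7(L), so W
n=10: →7(L), so W
n=11: →7(L), so W
n=12: →10(W), 9(W), 8(W) — all W, so L
n=13: →11(W), 10(W), 9(W) — all W, so L
n=14: →12(L), so W
n=15: →13(L), so W
n=16: →13(L), so W
n=17: →13(L), so W
n=18: →16(W), 15(W), 14(W) — all W, so L
n=19: →17(W), 16(W), 15(W) — all W, so L
n=20: →18(L), so W
n=21: →19(L), so W
n=22: →19(L), so W
n=23: →19(L), so W
n=24: →22(W), 21(W), 20(W) — all W, so L
n=25: →23(W), 22(W), 21(W) — all W, so L
n=26: →24(L), so W
n=27: →25(L), so W
n=28: →25(L), so W
n=29: →25(L), so W
n=30: →28(W), 27(W), 26(W) — all W, so L
n=31: →29(W), 28(W), 27(W) — all W, so L
n=32: →30(L), so W
n=33: →31(L), so W
n=34: →31(L), so W
Reading off the rows marked L gives the requested list; there are 12 such values of n.

0, 1, 6, 7, 12, 13, 18, 19, 24, 25, 30, 31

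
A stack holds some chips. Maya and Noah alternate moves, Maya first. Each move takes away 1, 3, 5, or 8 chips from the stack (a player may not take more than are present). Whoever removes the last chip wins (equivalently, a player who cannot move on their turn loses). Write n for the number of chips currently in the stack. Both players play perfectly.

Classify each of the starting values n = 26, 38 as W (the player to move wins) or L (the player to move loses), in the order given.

Label each position W (a win for the player to move) or L (a loss). A position with no legal move is L; any other position is W exactly when some move reaches an L, and L when every move reaches a W.
n=0: no move → L
n=1: reaches L-position 0 → W
n=2: only reaches 1(W), which is W → L
n=3: reaches L-position 2 → W
n=4: only reaches 3(W), 1(W), all W → L
n=5: reaches L-position 4 → W
n=6: only reaches 5(W), 3(W), 1(W), all W → L
n=7: reaches L-position 6 → W
n=8: reaches L-position 0 → W
n=9: reaches L-position 6 → W
n=10: reaches L-position 2 → W
n=11: reaches L-position 6 → W
n=12: reaches L-position 4 → W
n=13: only reaches 12(W), 10(W), 8(W), 5(W), all W → L
n=14: reaches L-position 13 → W
n=15: only reaches 14(W), 12(W), 10(W), 7(W), all W → L
n=16: reaches L-position 15 → W
n=17: only reaches 16(W), 14(W), 12(W), 9(W), all W → L
n=18: reaches L-position 17 → W
n=19: only reaches 18(W), 16(W), 14(W), 11(W), all W → L
n=20: reaches L-position 19 → W
n=21: reaches L-position 13 → W
n=22: reaches L-position 19 → W
n=23: reaches L-position 15 → W
n=24: reaches L-position 19 → W
n=25: reaches L-position 17 → W
n=26: only reaches 25(W), 23(W), 21(W), 18(W), all W → L
n=27: reaches L-position 26 → W
n=28: only reaches 27(W), 25(W), 23(W), 20(W), all W → L
n=29: reaches L-position 28 → W
n=30: only reaches 29(W), 27(W), 25(W), 22(W), all W → L
n=31: reaches L-position 30 → W
n=32: only reaches 31(W), 29(W), 27(W), 24(W), all W → L
n=33: reaches L-position 32 → W
n=34: reaches L-position 26 → W
n=35: reaches L-position 32 → W
n=36: reaches L-position 28 → W
n=37: reaches L-position 32 → W
n=38: reaches L-position 30 → W

26: L, 38: W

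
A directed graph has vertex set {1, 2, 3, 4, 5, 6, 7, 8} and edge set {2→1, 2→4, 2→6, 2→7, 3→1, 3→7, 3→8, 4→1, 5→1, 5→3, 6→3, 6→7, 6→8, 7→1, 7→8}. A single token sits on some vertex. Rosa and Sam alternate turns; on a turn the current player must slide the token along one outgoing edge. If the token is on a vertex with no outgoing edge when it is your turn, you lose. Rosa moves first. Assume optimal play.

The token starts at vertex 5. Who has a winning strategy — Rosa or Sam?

Rosa wins.

Label each position W (a win for the player to move) or L (a loss). A position with no legal move is L; any other position is W exactly when some move reaches an L, and L when every move reaches a W.
Every edge goes from a vertex to one that appears earlier in the order 1, 8, 7, 3, 6, 5, 4, 2, so processing vertices in that order labels each vertex after all of its successors.
1: no outgoing edge → L
8: no outgoing edge → L
7: →8(L), so W
3: →8(L), so W
6: →8(L), so W
5: →1(L), so W
4: →1(L), so W
2: →1(L), so W
The starting position 5 is W: Rosa should move to 1, handing over an L position.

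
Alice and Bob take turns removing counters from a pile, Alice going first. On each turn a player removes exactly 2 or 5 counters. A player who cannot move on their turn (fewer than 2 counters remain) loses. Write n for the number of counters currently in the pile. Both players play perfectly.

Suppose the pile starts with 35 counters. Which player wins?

Bob wins.

Build the W/L table. Terminal = L. A non-terminal position is W if it has a move to some L; otherwise it is L.
n=0: no move → L
n=1: no move → L
n=2: W (go to 0, an L position)
n=3: W (go to 1, an L position)
n=4: L (sole option 2(W) is W)
n=5: W (go to 0, an L position)
n=6: W (go to 4, an L position)
n=7: L (options 5(W), 2(W) are all W)
n=8: L (options 6(W), 3(W) are all W)
n=9: W (go to 7, an L position)
n=10: W (go to 8, an L position)
n=11: L (options 9(W), 6(W) are all W)
n=12: W (go to 7, an L position)
n=13: W (go to 11, an L position)
n=14: L (options 12(W), 9(W) are all W)
n=15: L (options 13(W), 10(W) are all W)
n=16: W (go to 14, an L position)
n=17: W (go to 15, an L position)
n=18: L (options 16(W), 13(W) are all W)
n=19: W (go to 14, an L position)
n=20: W (go to 18, an L position)
n=21: L (options 19(W), 16(W) are all W)
n=22: L (options 20(W), 17(W) are all W)
n=23: W (go to 21, an L position)
n=24: W (go to 22, an L position)
n=25: L (options 23(W), 20(W) are all W)
n=26: W (go to 21, an L position)
n=27: W (go to 25, an L position)
n=28: L (options 26(W), 23(W) are all W)
n=29: L (options 27(W), 24(W) are all W)
n=30: W (go to 28, an L position)
n=31: W (go to 29, an L position)
n=32: L (options 30(W), 27(W) are all W)
n=33: W (go to 28, an L position)
n=34: W (go to 32, an L position)
n=35: L (options 33(W), 30(W) are all W)
Every move from 35 reaches a W position, so the mover loses.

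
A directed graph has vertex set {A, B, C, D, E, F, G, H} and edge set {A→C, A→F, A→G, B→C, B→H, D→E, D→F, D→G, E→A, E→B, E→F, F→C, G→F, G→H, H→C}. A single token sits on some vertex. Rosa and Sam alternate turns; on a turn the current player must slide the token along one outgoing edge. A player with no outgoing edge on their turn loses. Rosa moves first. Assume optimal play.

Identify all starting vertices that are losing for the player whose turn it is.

Compute win/loss labels from the base case upward. A position with no move is L. Any other position is W if it can reach an L in one move, else L.
Every edge goes from a vertex to one that appears earlier in the order C, H, F, B, G, A, E, D, so processing vertices in that order labels each vertex after all of its successors.
C: no outgoing edge → L
H: reaches L-position C → W
F: reaches L-position C → W
B: reaches L-position C → W
G: only reaches F(W), H(W), all W → L
A: reaches L-position G → W
E: only reaches A(W), B(W), F(W), all W → L
D: reaches L-position E → W
Reading off the rows marked L gives the requested list; there are 3 such vertices.

C, E, G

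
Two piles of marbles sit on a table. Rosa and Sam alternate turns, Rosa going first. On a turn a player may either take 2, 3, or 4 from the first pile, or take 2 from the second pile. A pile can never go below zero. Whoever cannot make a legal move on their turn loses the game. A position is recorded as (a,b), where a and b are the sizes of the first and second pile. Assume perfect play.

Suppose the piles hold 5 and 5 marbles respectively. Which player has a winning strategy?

Rosa wins.

Compute win/loss labels from the base case upward. A position with no move is L. Any other position is W if it can reach an L in one move, else L.
No move ever increases a pile, so every position that can arise here has a ≤ 5 and b ≤ 5; it is enough to label the cells with 0 ≤ a ≤ 5 and 0 ≤ b ≤ 5.
Every move lowers a or b (never raises either), so fill the grid row by row in increasing a, and left to right within a row: each cell's successors are then already labelled.
      b=0  b=1  b=2  b=3  b=4  b=5
a=0:    L    L    W    W    L    L
a=1:    L    L    W    W    L    L
a=2:    W    W    L    L    W    W
a=3:    W    W    L    L    W    W
a=4:    W    W    W    W    W    W
a=5:    W    W    W    W    W    W
Cells with no legal move (terminal, hence L): (0,0), (0,1), (1,0), (1,1).
The remaining L cells, each justified by listing all of its moves:
(0,4): L (sole option (0,2)(W) is W)
(0,5): L (sole option (0,3)(W) is W)
(1,4): L (sole option (1,2)(W) is W)
(1,5): L (sole option (1,3)(W) is W)
(2,2): L (options (0,2)(W), (2,0)(W) are all W)
(2,3): L (options (0,3)(W), (2,1)(W) are all W)
(3,2): L (options (1,2)(W), (0,2)(W), (3,0)(W) are all W)
(3,3): L (options (1,3)(W), (0,3)(W), (3,1)(W) are all W)
Every other cell has at least one move into one of the L cells above, so it is W.
From (5,5) Rosa can move to (1,5), reaching an L position.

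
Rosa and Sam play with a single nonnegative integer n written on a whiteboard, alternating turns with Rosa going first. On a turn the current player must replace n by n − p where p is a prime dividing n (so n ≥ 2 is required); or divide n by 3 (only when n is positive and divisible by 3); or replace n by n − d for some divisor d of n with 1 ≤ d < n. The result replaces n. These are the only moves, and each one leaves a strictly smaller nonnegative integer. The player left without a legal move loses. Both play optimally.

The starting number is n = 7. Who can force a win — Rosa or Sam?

Rosa wins.

Work bottom-up. With no move the player to move loses. Otherwise the position is W if at least one move leads to an L position for the opponent, and L if every move leads to a W.
n=0: no move → L
n=1: no move → L
n=2: →0(L), so W
n=3: →0(L), so W
n=4: →2(W), 3(W) — all W, so L
n=5: →0(L), so W
n=6: →4(L), so W
n=7: →0(L), so W
From 7 Rosa can move to 0, reaching an L position.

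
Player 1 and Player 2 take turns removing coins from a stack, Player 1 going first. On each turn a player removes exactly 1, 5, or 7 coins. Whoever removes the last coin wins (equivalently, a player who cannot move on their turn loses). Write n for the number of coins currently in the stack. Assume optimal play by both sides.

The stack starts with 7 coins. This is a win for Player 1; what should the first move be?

Label each position W (a win for the player to move) or L (a loss). A position with no legal move is L; any other position is W exactly when some move reaches an L, and L when every move reaches a W.
n=0: no move → L
n=1: →0(L), so W
n=2: →1(W) only, which is W, so L
n=3: →2(L), so W
n=4: →3(W) only, which is W, so L
n=5: →4(L), so W
n=6: →5(W), 1(W) — all W, so L
n=7: →6(L), so W
From 7, the L positions reachable in one move are: 6, 2, 0. Any move reaching one of these is winning.

Remove 1, leaving 6.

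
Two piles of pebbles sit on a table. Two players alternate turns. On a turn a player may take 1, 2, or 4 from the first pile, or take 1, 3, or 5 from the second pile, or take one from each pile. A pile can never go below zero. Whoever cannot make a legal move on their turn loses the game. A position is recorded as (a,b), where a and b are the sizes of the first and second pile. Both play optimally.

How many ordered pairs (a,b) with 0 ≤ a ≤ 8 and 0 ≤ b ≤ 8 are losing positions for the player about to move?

Work bottom-up. With no move the player to move loses. Otherwise the position is W if at least one move leads to an L position for the opponent, and L if every move leads to a W.
Every move lowers a or b (never raises either), so fill the grid row by row in increasing a, and left to right within a row: each cell's successors are then already labelled.
      b=0  b=1  b=2  b=3  b=4  b=5  b=6  b=7  b=8
a=0:    L    W    L    W    L    W    L    W    L
a=1:    W    W    W    W    W    W    W    W    W
a=2:    W    L    W    L    W    L    W    L    W
a=3:    L    W    W    W    W    W    W    W    W
a=4:    W    W    W    W    W    W    W    W    W
a=5:    W    L    W    L    W    L    W    L    W
a=6:    L    W    W    W    W    W    W    W    W
a=7:    W    W    L    W    L    W    L    W    L
a=8:    W    L    W    W    W    W    W    W    W
Cells with no legal move (terminal, hence L): (0,0).
The remaining L cells, each justified by listing all of its moves:
(0,2): →(0,1)(W) only, which is W, so L
(0,4): →(0,3)(W), (0,1)(W) — all W, so L
(0,6): →(0,5)(W), (0,3)(W), (0,1)(W) — all W, so L
(0,8): →(0,7)(W), (0,5)(W), (0,3)(W) — all W, so L
(2,1): →(1,1)(W), (0,1)(W), (2,0)(W), (1,0)(W) — all W, so L
(2,3): →(1,3)(W), (0,3)(W), (2,2)(W), (2,0)(W), (1,2)(W) — all W, so L
(2,5): →(1,5)(W), (0,5)(W), (2,4)(W), (2,2)(W), (2,0)(W), (1,4)(W) — all W, so L
(2,7): →(1,7)(W), (0,7)(W), (2,6)(W), (2,4)(W), (2,2)(W), (1,6)(W) — all W, so L
(3,0): →(2,0)(W), (1,0)(W) — all W, so L
(5,1): →(4,1)(W), (3,1)(W), (1,1)(W), (5,0)(W), (4,0)(W) — all W, so L
(5,3): →(4,3)(W), (3,3)(W), (1,3)(W), (5,2)(W), (5,0)(W), (4,2)(W) — all W, so L
(5,5): →(4,5)(W), (3,5)(W), (1,5)(W), (5,4)(W), (5,2)(W), (5,0)(W), (4,4)(W) — all W, so L
(5,7): →(4,7)(W), (3,7)(W), (1,7)(W), (5,6)(W), (5,4)(W), (5,2)(W), (4,6)(W) — all W, so L
(6,0): →(5,0)(W), (4,0)(W), (2,0)(W) — all W, so L
(7,2): →(6,2)(W), (5,2)(W), (3,2)(W), (7,1)(W), (6,1)(W) — all W, so L
(7,4): →(6,4)(W), (5,4)(W), (3,4)(W), (7,3)(W), (7,1)(W), (6,3)(W) — all W, so L
(7,6): →(6,6)(W), (5,6)(W), (3,6)(W), (7,5)(W), (7,3)(W), (7,1)(W), (6,5)(W) — all W, so L
(7,8): →(6,8)(W), (5,8)(W), (3,8)(W), (7,7)(W), (7,5)(W), (7,3)(W), (6,7)(W) — all W, so L
(8,1): →(7,1)(W), (6,1)(W), (4,1)(W), (8,0)(W), (7,0)(W) — all W, so L
Every other cell has at least one move into one of the L cells above, so it is W.
L cells per row: a=0: 5, a=1: 0, a=2: 4, a=3: 1, a=4: 0, a=5: 4, a=6: 1, a=7: 4, a=8: 1; total 20.

20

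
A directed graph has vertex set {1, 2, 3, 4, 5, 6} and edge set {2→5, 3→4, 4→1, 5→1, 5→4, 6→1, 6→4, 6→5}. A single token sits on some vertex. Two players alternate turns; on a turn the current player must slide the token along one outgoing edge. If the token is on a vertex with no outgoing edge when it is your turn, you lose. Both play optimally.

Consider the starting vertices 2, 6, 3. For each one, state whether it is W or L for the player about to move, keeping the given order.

Compute win/loss labels from the base case upward. A position with no move is L. Any other position is W if it can reach an L in one move, else L.
Every edge goes from a vertex to one that appears earlier in the order 1, 4, 5, 6, 2, 3, so processing vertices in that order labels each vertex after all of its successors.
1: no outgoing edge → L
4: →1(L), so W
5: →1(L), so W
6: →1(L), so W
2: →5(W) only, which is W, so L
3: →4(W) only, which is W, so L

2: L, 6: W, 3: L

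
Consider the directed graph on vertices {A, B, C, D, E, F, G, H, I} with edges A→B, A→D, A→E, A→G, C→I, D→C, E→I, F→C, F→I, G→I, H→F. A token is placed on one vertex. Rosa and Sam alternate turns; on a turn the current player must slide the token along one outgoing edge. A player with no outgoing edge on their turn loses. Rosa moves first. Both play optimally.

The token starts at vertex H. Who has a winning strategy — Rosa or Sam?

Sam wins.

Positions with no move are L. A position that does have a move is losing for the player to move precisely when every available move leads to a winning position for the opponent. Fill in the labels:
Every edge goes from a vertex to one that appears earlier in the order I, B, C, F, E, D, G, H, A, so processing vertices in that order labels each vertex after all of its successors.
I: no outgoing edge → L
B: no outgoing edge → L
C: W (go to I, an L position)
F: W (go to I, an L position)
E: W (go to I, an L position)
D: L (sole option C(W) is W)
G: W (go to I, an L position)
H: L (sole option F(W) is W)
A: W (go to D, an L position)
Every move from H reaches a W position, so the mover loses.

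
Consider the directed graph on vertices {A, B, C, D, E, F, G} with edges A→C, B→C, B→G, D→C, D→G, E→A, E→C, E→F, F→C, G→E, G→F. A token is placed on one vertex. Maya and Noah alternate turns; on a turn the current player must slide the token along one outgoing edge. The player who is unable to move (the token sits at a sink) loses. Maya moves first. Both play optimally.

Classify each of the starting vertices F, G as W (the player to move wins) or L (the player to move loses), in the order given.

Use the standard recursion: the mover loses at a terminal position; elsewhere, the mover wins exactly when some move hands the opponent an L position.
Every edge goes from a vertex to one that appears earlier in the order C, F, A, E, G, B, D, so processing vertices in that order labels each vertex after all of its successors.
C: no outgoing edge → L
F: reaches L-position C → W
A: reaches L-position C → W
E: reaches L-position C → W
G: only reaches E(W), F(W), all W → L
B: reaches L-position G → W
D: reaches L-position G → W

F: W, G: L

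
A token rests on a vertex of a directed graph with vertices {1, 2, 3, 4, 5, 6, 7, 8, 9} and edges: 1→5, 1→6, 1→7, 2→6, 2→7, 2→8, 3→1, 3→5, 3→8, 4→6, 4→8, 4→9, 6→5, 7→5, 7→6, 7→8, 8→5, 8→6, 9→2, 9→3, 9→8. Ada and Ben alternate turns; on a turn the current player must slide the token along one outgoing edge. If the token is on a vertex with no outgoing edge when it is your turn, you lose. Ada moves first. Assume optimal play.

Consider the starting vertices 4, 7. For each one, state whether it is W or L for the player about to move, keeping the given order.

4: L, 7: W

Work bottom-up. With no move the player to move loses. Otherwise the position is W if at least one move leads to an L position for the opponent, and L if every move leads to a W.
Every edge goes from a vertex to one that appears earlier in the order 5, 6, 8, 7, 2, 1, 3, 9, 4, so processing vertices in that order labels each vertex after all of its successors.
5: no outgoing edge → L
6: W (go to 5, an L position)
8: W (go to 5, an L position)
7: W (go to 5, an L position)
2: L (options 7(W), 8(W), 6(W) are all W)
1: W (go to 5, an L position)
3: W (go to 5, an L position)
9: W (go to 2, an L position)
4: L (options 9(W), 8(W), 6(W) are all W)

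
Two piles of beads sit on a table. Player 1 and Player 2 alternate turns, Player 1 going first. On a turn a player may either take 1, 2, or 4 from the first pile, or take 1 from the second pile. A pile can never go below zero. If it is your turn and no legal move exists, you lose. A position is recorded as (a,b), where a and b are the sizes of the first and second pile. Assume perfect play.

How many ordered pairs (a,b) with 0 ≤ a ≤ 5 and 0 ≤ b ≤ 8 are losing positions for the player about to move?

18

Work bottom-up. With no move the player to move loses. Otherwise the position is W if at least one move leads to an L position for the opponent, and L if every move leads to a W.
Every move lowers a or b (never raises either), so fill the grid row by row in increasing a, and left to right within a row: each cell's successors are then already labelled.
      b=0  b=1  b=2  b=3  b=4  b=5  b=6  b=7  b=8
a=0:    L    W    L    W    L    W    L    W    L
a=1:    W    L    W    L    W    L    W    L    W
a=2:    W    W    W    W    W    W    W    W    W
a=3:    L    W    L    W    L    W    L    W    L
a=4:    W    L    W    L    W    L    W    L    W
a=5:    W    W    W    W    W    W    W    W    W
Cells with no legal move (terminal, hence L): (0,0).
The remaining L cells, each justified by listing all of its moves:
(0,2): →(0,1)(W) only, which is W, so L
(0,4): →(0,3)(W) only, which is W, so L
(0,6): →(0,5)(W) only, which is W, so L
(0,8): →(0,7)(W) only, which is W, so L
(1,1): →(0,1)(W), (1,0)(W) — all W, so L
(1,3): →(0,3)(W), (1,2)(W) — all W, so L
(1,5): →(0,5)(W), (1,4)(W) — all W, so L
(1,7): →(0,7)(W), (1,6)(W) — all W, so L
(3,0): →(2,0)(W), (1,0)(W) — all W, so L
(3,2): →(2,2)(W), (1,2)(W), (3,1)(W) — all W, so L
(3,4): →(2,4)(W), (1,4)(W), (3,3)(W) — all W, so L
(3,6): →(2,6)(W), (1,6)(W), (3,5)(W) — all W, so L
(3,8): →(2,8)(W), (1,8)(W), (3,7)(W) — all W, so L
(4,1): →(3,1)(W), (2,1)(W), (0,1)(W), (4,0)(W) — all W, so L
(4,3): →(3,3)(W), (2,3)(W), (0,3)(W), (4,2)(W) — all W, so L
(4,5): →(3,5)(W), (2,5)(W), (0,5)(W), (4,4)(W) — all W, so L
(4,7): →(3,7)(W), (2,7)(W), (0,7)(W), (4,6)(W) — all W, so L
Every other cell has at least one move into one of the L cells above, so it is W.
L cells per row: a=0: 5, a=1: 4, a=2: 0, a=3: 5, a=4: 4, a=5: 0; total 18.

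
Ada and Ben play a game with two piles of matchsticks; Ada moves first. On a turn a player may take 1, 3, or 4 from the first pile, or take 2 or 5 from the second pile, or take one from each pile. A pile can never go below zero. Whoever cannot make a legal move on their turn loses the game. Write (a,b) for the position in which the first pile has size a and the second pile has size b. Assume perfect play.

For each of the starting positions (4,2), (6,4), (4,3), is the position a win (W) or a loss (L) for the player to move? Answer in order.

Compute win/loss labels from the base case upward. A position with no move is L. Any other position is W if it can reach an L in one move, else L.
No move ever increases a pile, so every position that can arise here has a ≤ 6 and b ≤ 4; it is enough to label the cells with 0 ≤ a ≤ 6 and 0 ≤ b ≤ 4.
Every move lowers a or b (never raises either), so fill the grid row by row in increasing a, and left to right within a row: each cell's successors are then already labelled.
      b=0  b=1  b=2  b=3  b=4
a=0:    L    L    W    W    L
a=1:    W    W    W    L    W
a=2:    L    L    W    W    W
a=3:    W    W    W    L    W
a=4:    W    W    L    W    W
a=5:    W    W    W    W    L
a=6:    W    W    L    W    W
Cells with no legal move (terminal, hence L): (0,0), (0,1).
The remaining L cells, each justified by listing all of its moves:
(0,4): the only move is to (0,2)(W), a W ⇒ L
(1,3): moves to (0,3)(W), (1,1)(W), (0,2)(W); every one is W ⇒ L
(2,0): the only move is to (1,0)(W), a W ⇒ L
(2,1): moves to (1,1)(W), (1,0)(W); every one is W ⇒ L
(3,3): moves to (2,3)(W), (0,3)(W), (3,1)(W), (2,2)(W); every one is W ⇒ L
(4,2): moves to (3,2)(W), (1,2)(W), (0,2)(W), (4,0)(W), (3,1)(W); every one is W ⇒ L
(5,4): moves to (4,4)(W), (2,4)(W), (1,4)(W), (5,2)(W), (4,3)(W); every one is W ⇒ L
(6,2): moves to (5,2)(W), (3,2)(W), (2,2)(W), (6,0)(W), (5,1)(W); every one is W ⇒ L
Every other cell has at least one move into one of the L cells above, so it is W.
(4,2): one of the L cells justified above, so L
(6,4): the move to (5,4) reaches an L cell, so W
(4,3): the move to (3,3) reaches an L cell, so W

(4,2): L, (6,4): W, (4,3): W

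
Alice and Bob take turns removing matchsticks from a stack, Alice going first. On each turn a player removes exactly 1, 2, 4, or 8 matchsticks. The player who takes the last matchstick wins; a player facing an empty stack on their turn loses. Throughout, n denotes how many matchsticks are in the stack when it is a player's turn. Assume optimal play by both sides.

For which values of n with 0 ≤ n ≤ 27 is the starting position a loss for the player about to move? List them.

0, 3, 6, 9, 12, 15, 18, 21, 24, 27

Positions with no move are L. A position that does have a move is losing for the player to move precisely when every available move leads to a winning position for the opponent. Fill in the labels:
n=0: no move → L
n=1: →0(L), so W
n=2: →0(L), so W
n=3: →2(W), 1(W) — all W, so L
n=4: →3(L), so W
n=5: →3(L), so W
n=6: →5(W), 4(W), 2(W) — all W, so L
n=7: →6(L), so W
n=8: →6(L), so W
n=9: →8(W), 7(W), 5(W), 1(W) — all W, so L
n=10: →9(L), so W
n=11: →9(L), so W
n=12: →11(W), 10(W), 8(W), 4(W) — all W, so L
n=13: →12(L), so W
n=14: →12(L), so W
n=15: →14(W), 13(W), 11(W), 7(W) — all W, so L
n=16: →15(L), so W
n=17: →15(L), so W
n=18: →17(W), 16(W), 14(W), 10(W) — all W, so L
n=19: →18(L), so W
n=20: →18(L), so W
n=21: →20(W), 19(W), 17(W), 13(W) — all W, so L
n=22: →21(L), so W
n=23: →21(L), so W
n=24: →23(W), 22(W), 20(W), 16(W) — all W, so L
n=25: →24(L), so W
n=26: →24(L), so W
n=27: →26(W), 25(W), 23(W), 19(W) — all W, so L
Reading off the rows marked L gives the requested list; there are 10 such values of n.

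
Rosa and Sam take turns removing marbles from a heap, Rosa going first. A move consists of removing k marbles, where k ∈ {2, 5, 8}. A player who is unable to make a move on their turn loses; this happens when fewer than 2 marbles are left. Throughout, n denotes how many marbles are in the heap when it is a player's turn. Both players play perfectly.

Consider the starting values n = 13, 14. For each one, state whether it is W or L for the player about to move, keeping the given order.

13: W, 14: L

Label each position W (a win for the player to move) or L (a loss). A position with no legal move is L; any other position is W exactly when some move reaches an L, and L when every move reaches a W.
n=0: no move → L
n=1: no move → L
n=2: reaches L-position 0 → W
n=3: reaches L-position 1 → W
n=4: only reaches 2(W), which is W → L
n=5: reaches L-position 0 → W
n=6: reaches L-position 4 → W
n=7: only reaches 5(W), 2(W), all W → L
n=8: reaches L-position 0 → W
n=9: reaches L-position 7 → W
n=10: only reaches 8(W), 5(W), 2(W), all W → L
n=11: only reaches 9(W), 6(W), 3(W), all W → L
n=12: reaches L-position 10 → W
n=13: reaches L-position 11 → W
n=14: only reaches 12(W), 9(W), 6(W), all W → L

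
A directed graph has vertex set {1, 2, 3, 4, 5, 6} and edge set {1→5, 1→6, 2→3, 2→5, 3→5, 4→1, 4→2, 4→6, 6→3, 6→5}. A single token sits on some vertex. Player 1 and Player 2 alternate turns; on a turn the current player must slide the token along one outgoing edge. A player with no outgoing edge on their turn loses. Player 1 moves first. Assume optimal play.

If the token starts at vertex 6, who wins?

Player 1 wins.

Compute win/loss labels from the base case upward. A position with no move is L. Any other position is W if it can reach an L in one move, else L.
Every edge goes from a vertex to one that appears earlier in the order 5, 3, 6, 2, 1, 4, so processing vertices in that order labels each vertex after all of its successors.
5: no outgoing edge → L
3: →5(L), so W
6: →5(L), so W
2: →5(L), so W
1: →5(L), so W
4: →1(W), 2(W), 6(W) — all W, so L
From 6 Player 1 can move to 5, reaching an L position.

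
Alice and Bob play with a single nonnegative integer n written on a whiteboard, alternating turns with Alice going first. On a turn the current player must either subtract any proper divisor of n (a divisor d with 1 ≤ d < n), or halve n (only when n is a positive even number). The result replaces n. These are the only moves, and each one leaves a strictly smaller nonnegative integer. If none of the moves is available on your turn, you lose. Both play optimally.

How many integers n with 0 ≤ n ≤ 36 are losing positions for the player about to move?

19

Classify positions by backward induction: terminal positions (no move available) are L. From any other position, the mover wins iff some move reaches an L.
n=0: no move → L
n=1: no move → L
n=2: →1(L), so W
n=3: →2(W) only, which is W, so L
n=4: →3(L), so W
n=5: →4(W) only, which is W, so L
n=6: →3(L), so W
n=7: →6(W) only, which is W, so L
n=8: →7(L), so W
n=9: →6(W), 8(W) — all W, so L
n=10: →5(L), so W
n=11: →10(W) only, which is W, so L
n=12: →9(L), so W
n=13: →12(W) only, which is W, so L
n=14: →7(L), so W
n=15: →10(W), 12(W), 14(W) — all W, so L
n=16: →15(L), so W
n=17: →16(W) only, which is W, so L
n=18: →9(L), so W
n=19: →18(W) only, which is W, so L
n=20: →15(L), so W
n=21: →14(W), 18(W), 20(W) — all W, so L
n=22: →11(L), so W
n=23: →22(W) only, which is W, so L
n=24: →21(L), so W
n=25: →20(W), 24(W) — all W, so L
n=26: →13(L), so W
n=27: →18(W), 24(W), 26(W) — all W, so L
n=28: →21(L), so W
n=29: →28(W) only, which is W, so L
n=30: →15(L), so W
n=31: →30(W) only, which is W, so L
n=32: →31(L), so W
n=33: →22(W), 30(W), 32(W) — all W, so L
n=34: →17(L), so W
n=35: →28(W), 30(W), 34(W) — all W, so L
n=36: →27(L), so W
L entries with 0 ≤ n ≤ 36: n = 0, 1, 3, 5, 7, 9, 11, 13, 15, 17, 19, 21, 23, 25, 27, 29, 31, 33, 35; that makes 19.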